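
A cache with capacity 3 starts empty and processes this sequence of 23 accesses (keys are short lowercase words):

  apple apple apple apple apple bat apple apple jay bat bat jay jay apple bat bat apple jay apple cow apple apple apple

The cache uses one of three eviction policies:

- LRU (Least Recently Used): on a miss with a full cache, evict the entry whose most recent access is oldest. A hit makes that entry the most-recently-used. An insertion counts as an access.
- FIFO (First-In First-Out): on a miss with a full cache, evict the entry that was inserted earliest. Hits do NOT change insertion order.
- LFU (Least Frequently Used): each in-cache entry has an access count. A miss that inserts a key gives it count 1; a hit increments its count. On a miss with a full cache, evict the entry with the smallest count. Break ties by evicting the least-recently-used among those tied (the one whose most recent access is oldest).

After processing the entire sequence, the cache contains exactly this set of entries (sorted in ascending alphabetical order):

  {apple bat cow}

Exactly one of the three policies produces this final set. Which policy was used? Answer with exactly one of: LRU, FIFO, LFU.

Simulating under each policy and comparing final sets:
  LRU: final set = {apple cow jay} -> differs
  FIFO: final set = {apple cow jay} -> differs
  LFU: final set = {apple bat cow} -> MATCHES target
Only LFU produces the target set.

Answer: LFU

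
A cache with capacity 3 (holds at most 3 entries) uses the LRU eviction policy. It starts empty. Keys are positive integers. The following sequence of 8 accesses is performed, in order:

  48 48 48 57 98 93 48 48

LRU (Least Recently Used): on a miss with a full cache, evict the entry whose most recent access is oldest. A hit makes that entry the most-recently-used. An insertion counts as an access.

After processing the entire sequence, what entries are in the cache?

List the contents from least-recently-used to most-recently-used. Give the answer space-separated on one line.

Answer: 98 93 48

Derivation:
LRU simulation (capacity=3):
  1. access 48: MISS. Cache (LRU->MRU): [48]
  2. access 48: HIT. Cache (LRU->MRU): [48]
  3. access 48: HIT. Cache (LRU->MRU): [48]
  4. access 57: MISS. Cache (LRU->MRU): [48 57]
  5. access 98: MISS. Cache (LRU->MRU): [48 57 98]
  6. access 93: MISS, evict 48. Cache (LRU->MRU): [57 98 93]
  7. access 48: MISS, evict 57. Cache (LRU->MRU): [98 93 48]
  8. access 48: HIT. Cache (LRU->MRU): [98 93 48]
Total: 3 hits, 5 misses, 2 evictions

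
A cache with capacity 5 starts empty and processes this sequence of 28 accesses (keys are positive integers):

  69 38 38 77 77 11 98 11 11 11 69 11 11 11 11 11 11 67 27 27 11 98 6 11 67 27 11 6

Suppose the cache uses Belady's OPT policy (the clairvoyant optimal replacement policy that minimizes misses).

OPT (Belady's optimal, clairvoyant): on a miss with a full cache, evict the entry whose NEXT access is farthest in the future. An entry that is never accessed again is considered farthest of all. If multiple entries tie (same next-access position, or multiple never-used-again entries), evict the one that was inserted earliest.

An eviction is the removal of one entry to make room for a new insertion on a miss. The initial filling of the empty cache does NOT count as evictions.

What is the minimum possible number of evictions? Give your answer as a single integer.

OPT (Belady) simulation (capacity=5):
  1. access 69: MISS. Cache: [69]
  2. access 38: MISS. Cache: [69 38]
  3. access 38: HIT. Next use of 38: never. Cache: [69 38]
  4. access 77: MISS. Cache: [69 38 77]
  5. access 77: HIT. Next use of 77: never. Cache: [69 38 77]
  6. access 11: MISS. Cache: [69 38 77 11]
  7. access 98: MISS. Cache: [69 38 77 11 98]
  8. access 11: HIT. Next use of 11: step 9. Cache: [69 38 77 11 98]
  9. access 11: HIT. Next use of 11: step 10. Cache: [69 38 77 11 98]
  10. access 11: HIT. Next use of 11: step 12. Cache: [69 38 77 11 98]
  11. access 69: HIT. Next use of 69: never. Cache: [69 38 77 11 98]
  12. access 11: HIT. Next use of 11: step 13. Cache: [69 38 77 11 98]
  13. access 11: HIT. Next use of 11: step 14. Cache: [69 38 77 11 98]
  14. access 11: HIT. Next use of 11: step 15. Cache: [69 38 77 11 98]
  15. access 11: HIT. Next use of 11: step 16. Cache: [69 38 77 11 98]
  16. access 11: HIT. Next use of 11: step 17. Cache: [69 38 77 11 98]
  17. access 11: HIT. Next use of 11: step 21. Cache: [69 38 77 11 98]
  18. access 67: MISS, evict 69 (next use: never). Cache: [38 77 11 98 67]
  19. access 27: MISS, evict 38 (next use: never). Cache: [77 11 98 67 27]
  20. access 27: HIT. Next use of 27: step 26. Cache: [77 11 98 67 27]
  21. access 11: HIT. Next use of 11: step 24. Cache: [77 11 98 67 27]
  22. access 98: HIT. Next use of 98: never. Cache: [77 11 98 67 27]
  23. access 6: MISS, evict 77 (next use: never). Cache: [11 98 67 27 6]
  24. access 11: HIT. Next use of 11: step 27. Cache: [11 98 67 27 6]
  25. access 67: HIT. Next use of 67: never. Cache: [11 98 67 27 6]
  26. access 27: HIT. Next use of 27: never. Cache: [11 98 67 27 6]
  27. access 11: HIT. Next use of 11: never. Cache: [11 98 67 27 6]
  28. access 6: HIT. Next use of 6: never. Cache: [11 98 67 27 6]
Total: 20 hits, 8 misses, 3 evictions

Answer: 3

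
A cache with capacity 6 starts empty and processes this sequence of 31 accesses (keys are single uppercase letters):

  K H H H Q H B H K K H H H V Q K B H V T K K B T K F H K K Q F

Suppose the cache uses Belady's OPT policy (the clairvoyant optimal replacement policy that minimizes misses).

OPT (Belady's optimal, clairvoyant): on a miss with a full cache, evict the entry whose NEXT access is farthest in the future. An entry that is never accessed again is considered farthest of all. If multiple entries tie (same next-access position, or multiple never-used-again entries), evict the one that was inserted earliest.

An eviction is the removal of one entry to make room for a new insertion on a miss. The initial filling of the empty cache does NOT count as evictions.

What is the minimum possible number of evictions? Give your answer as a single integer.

Answer: 1

Derivation:
OPT (Belady) simulation (capacity=6):
  1. access K: MISS. Cache: [K]
  2. access H: MISS. Cache: [K H]
  3. access H: HIT. Next use of H: step 4. Cache: [K H]
  4. access H: HIT. Next use of H: step 6. Cache: [K H]
  5. access Q: MISS. Cache: [K H Q]
  6. access H: HIT. Next use of H: step 8. Cache: [K H Q]
  7. access B: MISS. Cache: [K H Q B]
  8. access H: HIT. Next use of H: step 11. Cache: [K H Q B]
  9. access K: HIT. Next use of K: step 10. Cache: [K H Q B]
  10. access K: HIT. Next use of K: step 16. Cache: [K H Q B]
  11. access H: HIT. Next use of H: step 12. Cache: [K H Q B]
  12. access H: HIT. Next use of H: step 13. Cache: [K H Q B]
  13. access H: HIT. Next use of H: step 18. Cache: [K H Q B]
  14. access V: MISS. Cache: [K H Q B V]
  15. access Q: HIT. Next use of Q: step 30. Cache: [K H Q B V]
  16. access K: HIT. Next use of K: step 21. Cache: [K H Q B V]
  17. access B: HIT. Next use of B: step 23. Cache: [K H Q B V]
  18. access H: HIT. Next use of H: step 27. Cache: [K H Q B V]
  19. access V: HIT. Next use of V: never. Cache: [K H Q B V]
  20. access T: MISS. Cache: [K H Q B V T]
  21. access K: HIT. Next use of K: step 22. Cache: [K H Q B V T]
  22. access K: HIT. Next use of K: step 25. Cache: [K H Q B V T]
  23. access B: HIT. Next use of B: never. Cache: [K H Q B V T]
  24. access T: HIT. Next use of T: never. Cache: [K H Q B V T]
  25. access K: HIT. Next use of K: step 28. Cache: [K H Q B V T]
  26. access F: MISS, evict B (next use: never). Cache: [K H Q V T F]
  27. access H: HIT. Next use of H: never. Cache: [K H Q V T F]
  28. access K: HIT. Next use of K: step 29. Cache: [K H Q V T F]
  29. access K: HIT. Next use of K: never. Cache: [K H Q V T F]
  30. access Q: HIT. Next use of Q: never. Cache: [K H Q V T F]
  31. access F: HIT. Next use of F: never. Cache: [K H Q V T F]
Total: 24 hits, 7 misses, 1 evictions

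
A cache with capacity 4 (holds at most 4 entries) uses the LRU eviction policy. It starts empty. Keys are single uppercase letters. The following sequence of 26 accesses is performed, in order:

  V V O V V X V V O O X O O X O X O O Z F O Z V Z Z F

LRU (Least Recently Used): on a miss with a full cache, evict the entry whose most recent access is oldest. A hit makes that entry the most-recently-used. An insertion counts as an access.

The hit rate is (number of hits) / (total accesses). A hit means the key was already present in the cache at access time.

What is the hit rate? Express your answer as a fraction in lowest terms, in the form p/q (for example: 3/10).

LRU simulation (capacity=4):
  1. access V: MISS. Cache (LRU->MRU): [V]
  2. access V: HIT. Cache (LRU->MRU): [V]
  3. access O: MISS. Cache (LRU->MRU): [V O]
  4. access V: HIT. Cache (LRU->MRU): [O V]
  5. access V: HIT. Cache (LRU->MRU): [O V]
  6. access X: MISS. Cache (LRU->MRU): [O V X]
  7. access V: HIT. Cache (LRU->MRU): [O X V]
  8. access V: HIT. Cache (LRU->MRU): [O X V]
  9. access O: HIT. Cache (LRU->MRU): [X V O]
  10. access O: HIT. Cache (LRU->MRU): [X V O]
  11. access X: HIT. Cache (LRU->MRU): [V O X]
  12. access O: HIT. Cache (LRU->MRU): [V X O]
  13. access O: HIT. Cache (LRU->MRU): [V X O]
  14. access X: HIT. Cache (LRU->MRU): [V O X]
  15. access O: HIT. Cache (LRU->MRU): [V X O]
  16. access X: HIT. Cache (LRU->MRU): [V O X]
  17. access O: HIT. Cache (LRU->MRU): [V X O]
  18. access O: HIT. Cache (LRU->MRU): [V X O]
  19. access Z: MISS. Cache (LRU->MRU): [V X O Z]
  20. access F: MISS, evict V. Cache (LRU->MRU): [X O Z F]
  21. access O: HIT. Cache (LRU->MRU): [X Z F O]
  22. access Z: HIT. Cache (LRU->MRU): [X F O Z]
  23. access V: MISS, evict X. Cache (LRU->MRU): [F O Z V]
  24. access Z: HIT. Cache (LRU->MRU): [F O V Z]
  25. access Z: HIT. Cache (LRU->MRU): [F O V Z]
  26. access F: HIT. Cache (LRU->MRU): [O V Z F]
Total: 20 hits, 6 misses, 2 evictions

Hit rate = 20/26 = 10/13

Answer: 10/13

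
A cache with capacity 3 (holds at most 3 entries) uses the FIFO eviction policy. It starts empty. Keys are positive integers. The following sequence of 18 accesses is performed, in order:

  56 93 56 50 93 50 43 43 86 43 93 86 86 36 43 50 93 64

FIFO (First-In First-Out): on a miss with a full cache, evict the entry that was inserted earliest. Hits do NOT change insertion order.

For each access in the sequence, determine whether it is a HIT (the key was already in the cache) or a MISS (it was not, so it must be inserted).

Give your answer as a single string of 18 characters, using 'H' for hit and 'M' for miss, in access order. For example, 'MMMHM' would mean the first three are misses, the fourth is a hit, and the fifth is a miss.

FIFO simulation (capacity=3):
  1. access 56: MISS. Cache (old->new): [56]
  2. access 93: MISS. Cache (old->new): [56 93]
  3. access 56: HIT. Cache (old->new): [56 93]
  4. access 50: MISS. Cache (old->new): [56 93 50]
  5. access 93: HIT. Cache (old->new): [56 93 50]
  6. access 50: HIT. Cache (old->new): [56 93 50]
  7. access 43: MISS, evict 56. Cache (old->new): [93 50 43]
  8. access 43: HIT. Cache (old->new): [93 50 43]
  9. access 86: MISS, evict 93. Cache (old->new): [50 43 86]
  10. access 43: HIT. Cache (old->new): [50 43 86]
  11. access 93: MISS, evict 50. Cache (old->new): [43 86 93]
  12. access 86: HIT. Cache (old->new): [43 86 93]
  13. access 86: HIT. Cache (old->new): [43 86 93]
  14. access 36: MISS, evict 43. Cache (old->new): [86 93 36]
  15. access 43: MISS, evict 86. Cache (old->new): [93 36 43]
  16. access 50: MISS, evict 93. Cache (old->new): [36 43 50]
  17. access 93: MISS, evict 36. Cache (old->new): [43 50 93]
  18. access 64: MISS, evict 43. Cache (old->new): [50 93 64]
Total: 7 hits, 11 misses, 8 evictions

Answer: MMHMHHMHMHMHHMMMMM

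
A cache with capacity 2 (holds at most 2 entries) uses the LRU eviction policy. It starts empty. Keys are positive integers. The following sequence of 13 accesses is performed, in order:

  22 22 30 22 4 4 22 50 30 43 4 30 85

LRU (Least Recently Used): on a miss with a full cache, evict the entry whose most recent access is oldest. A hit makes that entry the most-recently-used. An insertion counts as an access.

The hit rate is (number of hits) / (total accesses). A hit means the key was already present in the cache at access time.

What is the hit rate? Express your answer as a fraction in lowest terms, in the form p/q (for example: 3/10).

Answer: 4/13

Derivation:
LRU simulation (capacity=2):
  1. access 22: MISS. Cache (LRU->MRU): [22]
  2. access 22: HIT. Cache (LRU->MRU): [22]
  3. access 30: MISS. Cache (LRU->MRU): [22 30]
  4. access 22: HIT. Cache (LRU->MRU): [30 22]
  5. access 4: MISS, evict 30. Cache (LRU->MRU): [22 4]
  6. access 4: HIT. Cache (LRU->MRU): [22 4]
  7. access 22: HIT. Cache (LRU->MRU): [4 22]
  8. access 50: MISS, evict 4. Cache (LRU->MRU): [22 50]
  9. access 30: MISS, evict 22. Cache (LRU->MRU): [50 30]
  10. access 43: MISS, evict 50. Cache (LRU->MRU): [30 43]
  11. access 4: MISS, evict 30. Cache (LRU->MRU): [43 4]
  12. access 30: MISS, evict 43. Cache (LRU->MRU): [4 30]
  13. access 85: MISS, evict 4. Cache (LRU->MRU): [30 85]
Total: 4 hits, 9 misses, 7 evictions

Hit rate = 4/13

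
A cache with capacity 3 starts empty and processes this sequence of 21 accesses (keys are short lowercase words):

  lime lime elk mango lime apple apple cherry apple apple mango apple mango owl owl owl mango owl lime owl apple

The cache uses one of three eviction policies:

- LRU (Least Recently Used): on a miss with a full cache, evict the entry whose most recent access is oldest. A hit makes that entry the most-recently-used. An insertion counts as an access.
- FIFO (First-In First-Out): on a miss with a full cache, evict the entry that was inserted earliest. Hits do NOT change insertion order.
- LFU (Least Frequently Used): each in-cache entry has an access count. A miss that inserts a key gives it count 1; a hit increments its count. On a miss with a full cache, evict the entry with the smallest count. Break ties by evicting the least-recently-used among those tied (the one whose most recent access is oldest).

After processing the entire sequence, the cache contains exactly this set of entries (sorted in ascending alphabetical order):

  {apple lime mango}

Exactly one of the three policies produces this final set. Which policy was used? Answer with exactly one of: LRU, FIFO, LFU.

Answer: FIFO

Derivation:
Simulating under each policy and comparing final sets:
  LRU: final set = {apple lime owl} -> differs
  FIFO: final set = {apple lime mango} -> MATCHES target
  LFU: final set = {apple lime owl} -> differs
Only FIFO produces the target set.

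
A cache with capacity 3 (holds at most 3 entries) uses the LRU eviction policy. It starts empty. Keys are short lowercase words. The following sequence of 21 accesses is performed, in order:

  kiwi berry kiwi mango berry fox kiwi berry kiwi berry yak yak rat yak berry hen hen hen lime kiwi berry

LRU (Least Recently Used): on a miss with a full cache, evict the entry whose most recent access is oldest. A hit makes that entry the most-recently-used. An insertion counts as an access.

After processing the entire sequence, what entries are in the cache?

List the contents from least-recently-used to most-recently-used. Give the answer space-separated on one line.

Answer: lime kiwi berry

Derivation:
LRU simulation (capacity=3):
  1. access kiwi: MISS. Cache (LRU->MRU): [kiwi]
  2. access berry: MISS. Cache (LRU->MRU): [kiwi berry]
  3. access kiwi: HIT. Cache (LRU->MRU): [berry kiwi]
  4. access mango: MISS. Cache (LRU->MRU): [berry kiwi mango]
  5. access berry: HIT. Cache (LRU->MRU): [kiwi mango berry]
  6. access fox: MISS, evict kiwi. Cache (LRU->MRU): [mango berry fox]
  7. access kiwi: MISS, evict mango. Cache (LRU->MRU): [berry fox kiwi]
  8. access berry: HIT. Cache (LRU->MRU): [fox kiwi berry]
  9. access kiwi: HIT. Cache (LRU->MRU): [fox berry kiwi]
  10. access berry: HIT. Cache (LRU->MRU): [fox kiwi berry]
  11. access yak: MISS, evict fox. Cache (LRU->MRU): [kiwi berry yak]
  12. access yak: HIT. Cache (LRU->MRU): [kiwi berry yak]
  13. access rat: MISS, evict kiwi. Cache (LRU->MRU): [berry yak rat]
  14. access yak: HIT. Cache (LRU->MRU): [berry rat yak]
  15. access berry: HIT. Cache (LRU->MRU): [rat yak berry]
  16. access hen: MISS, evict rat. Cache (LRU->MRU): [yak berry hen]
  17. access hen: HIT. Cache (LRU->MRU): [yak berry hen]
  18. access hen: HIT. Cache (LRU->MRU): [yak berry hen]
  19. access lime: MISS, evict yak. Cache (LRU->MRU): [berry hen lime]
  20. access kiwi: MISS, evict berry. Cache (LRU->MRU): [hen lime kiwi]
  21. access berry: MISS, evict hen. Cache (LRU->MRU): [lime kiwi berry]
Total: 10 hits, 11 misses, 8 evictions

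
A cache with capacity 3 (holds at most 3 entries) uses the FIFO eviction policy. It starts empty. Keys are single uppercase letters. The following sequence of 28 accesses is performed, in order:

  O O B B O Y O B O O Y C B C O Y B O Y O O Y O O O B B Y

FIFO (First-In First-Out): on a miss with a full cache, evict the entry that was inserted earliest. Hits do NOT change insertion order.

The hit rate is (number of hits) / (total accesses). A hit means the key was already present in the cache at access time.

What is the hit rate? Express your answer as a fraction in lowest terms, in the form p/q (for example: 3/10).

FIFO simulation (capacity=3):
  1. access O: MISS. Cache (old->new): [O]
  2. access O: HIT. Cache (old->new): [O]
  3. access B: MISS. Cache (old->new): [O B]
  4. access B: HIT. Cache (old->new): [O B]
  5. access O: HIT. Cache (old->new): [O B]
  6. access Y: MISS. Cache (old->new): [O B Y]
  7. access O: HIT. Cache (old->new): [O B Y]
  8. access B: HIT. Cache (old->new): [O B Y]
  9. access O: HIT. Cache (old->new): [O B Y]
  10. access O: HIT. Cache (old->new): [O B Y]
  11. access Y: HIT. Cache (old->new): [O B Y]
  12. access C: MISS, evict O. Cache (old->new): [B Y C]
  13. access B: HIT. Cache (old->new): [B Y C]
  14. access C: HIT. Cache (old->new): [B Y C]
  15. access O: MISS, evict B. Cache (old->new): [Y C O]
  16. access Y: HIT. Cache (old->new): [Y C O]
  17. access B: MISS, evict Y. Cache (old->new): [C O B]
  18. access O: HIT. Cache (old->new): [C O B]
  19. access Y: MISS, evict C. Cache (old->new): [O B Y]
  20. access O: HIT. Cache (old->new): [O B Y]
  21. access O: HIT. Cache (old->new): [O B Y]
  22. access Y: HIT. Cache (old->new): [O B Y]
  23. access O: HIT. Cache (old->new): [O B Y]
  24. access O: HIT. Cache (old->new): [O B Y]
  25. access O: HIT. Cache (old->new): [O B Y]
  26. access B: HIT. Cache (old->new): [O B Y]
  27. access B: HIT. Cache (old->new): [O B Y]
  28. access Y: HIT. Cache (old->new): [O B Y]
Total: 21 hits, 7 misses, 4 evictions

Hit rate = 21/28 = 3/4

Answer: 3/4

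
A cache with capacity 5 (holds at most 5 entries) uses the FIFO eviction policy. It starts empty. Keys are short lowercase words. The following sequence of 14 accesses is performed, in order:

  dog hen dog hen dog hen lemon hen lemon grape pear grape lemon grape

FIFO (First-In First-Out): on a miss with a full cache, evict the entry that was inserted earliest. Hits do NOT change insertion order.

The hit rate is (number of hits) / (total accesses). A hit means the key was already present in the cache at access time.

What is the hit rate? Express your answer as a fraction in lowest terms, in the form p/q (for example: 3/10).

FIFO simulation (capacity=5):
  1. access dog: MISS. Cache (old->new): [dog]
  2. access hen: MISS. Cache (old->new): [dog hen]
  3. access dog: HIT. Cache (old->new): [dog hen]
  4. access hen: HIT. Cache (old->new): [dog hen]
  5. access dog: HIT. Cache (old->new): [dog hen]
  6. access hen: HIT. Cache (old->new): [dog hen]
  7. access lemon: MISS. Cache (old->new): [dog hen lemon]
  8. access hen: HIT. Cache (old->new): [dog hen lemon]
  9. access lemon: HIT. Cache (old->new): [dog hen lemon]
  10. access grape: MISS. Cache (old->new): [dog hen lemon grape]
  11. access pear: MISS. Cache (old->new): [dog hen lemon grape pear]
  12. access grape: HIT. Cache (old->new): [dog hen lemon grape pear]
  13. access lemon: HIT. Cache (old->new): [dog hen lemon grape pear]
  14. access grape: HIT. Cache (old->new): [dog hen lemon grape pear]
Total: 9 hits, 5 misses, 0 evictions

Hit rate = 9/14

Answer: 9/14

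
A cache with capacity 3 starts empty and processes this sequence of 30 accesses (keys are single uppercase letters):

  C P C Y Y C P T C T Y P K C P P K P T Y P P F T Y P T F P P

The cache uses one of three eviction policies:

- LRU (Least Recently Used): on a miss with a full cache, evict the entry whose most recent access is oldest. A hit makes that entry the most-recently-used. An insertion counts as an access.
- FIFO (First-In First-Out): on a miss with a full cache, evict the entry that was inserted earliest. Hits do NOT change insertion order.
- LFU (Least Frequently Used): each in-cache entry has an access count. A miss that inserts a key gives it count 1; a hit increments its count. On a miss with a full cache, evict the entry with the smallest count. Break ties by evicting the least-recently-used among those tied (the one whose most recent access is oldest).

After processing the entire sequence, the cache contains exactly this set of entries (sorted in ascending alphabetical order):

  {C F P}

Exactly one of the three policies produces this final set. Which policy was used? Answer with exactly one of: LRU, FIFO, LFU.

Answer: LFU

Derivation:
Simulating under each policy and comparing final sets:
  LRU: final set = {F P T} -> differs
  FIFO: final set = {F P Y} -> differs
  LFU: final set = {C F P} -> MATCHES target
Only LFU produces the target set.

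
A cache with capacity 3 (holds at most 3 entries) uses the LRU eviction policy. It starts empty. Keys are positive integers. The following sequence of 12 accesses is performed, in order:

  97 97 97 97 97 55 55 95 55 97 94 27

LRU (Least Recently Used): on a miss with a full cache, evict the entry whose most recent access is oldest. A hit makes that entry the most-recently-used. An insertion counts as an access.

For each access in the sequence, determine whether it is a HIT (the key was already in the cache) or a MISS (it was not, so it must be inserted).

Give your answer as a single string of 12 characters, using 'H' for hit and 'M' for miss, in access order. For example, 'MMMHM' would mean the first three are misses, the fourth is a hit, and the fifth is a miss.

Answer: MHHHHMHMHHMM

Derivation:
LRU simulation (capacity=3):
  1. access 97: MISS. Cache (LRU->MRU): [97]
  2. access 97: HIT. Cache (LRU->MRU): [97]
  3. access 97: HIT. Cache (LRU->MRU): [97]
  4. access 97: HIT. Cache (LRU->MRU): [97]
  5. access 97: HIT. Cache (LRU->MRU): [97]
  6. access 55: MISS. Cache (LRU->MRU): [97 55]
  7. access 55: HIT. Cache (LRU->MRU): [97 55]
  8. access 95: MISS. Cache (LRU->MRU): [97 55 95]
  9. access 55: HIT. Cache (LRU->MRU): [97 95 55]
  10. access 97: HIT. Cache (LRU->MRU): [95 55 97]
  11. access 94: MISS, evict 95. Cache (LRU->MRU): [55 97 94]
  12. access 27: MISS, evict 55. Cache (LRU->MRU): [97 94 27]
Total: 7 hits, 5 misses, 2 evictions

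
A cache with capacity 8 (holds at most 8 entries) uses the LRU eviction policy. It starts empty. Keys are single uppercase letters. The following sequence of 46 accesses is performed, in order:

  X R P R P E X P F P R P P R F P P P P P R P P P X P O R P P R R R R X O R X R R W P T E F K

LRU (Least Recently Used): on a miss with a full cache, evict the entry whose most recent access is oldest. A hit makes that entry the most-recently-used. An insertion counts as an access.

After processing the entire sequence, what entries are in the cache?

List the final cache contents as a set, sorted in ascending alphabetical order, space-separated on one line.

LRU simulation (capacity=8):
  1. access X: MISS. Cache (LRU->MRU): [X]
  2. access R: MISS. Cache (LRU->MRU): [X R]
  3. access P: MISS. Cache (LRU->MRU): [X R P]
  4. access R: HIT. Cache (LRU->MRU): [X P R]
  5. access P: HIT. Cache (LRU->MRU): [X R P]
  6. access E: MISS. Cache (LRU->MRU): [X R P E]
  7. access X: HIT. Cache (LRU->MRU): [R P E X]
  8. access P: HIT. Cache (LRU->MRU): [R E X P]
  9. access F: MISS. Cache (LRU->MRU): [R E X P F]
  10. access P: HIT. Cache (LRU->MRU): [R E X F P]
  11. access R: HIT. Cache (LRU->MRU): [E X F P R]
  12. access P: HIT. Cache (LRU->MRU): [E X F R P]
  13. access P: HIT. Cache (LRU->MRU): [E X F R P]
  14. access R: HIT. Cache (LRU->MRU): [E X F P R]
  15. access F: HIT. Cache (LRU->MRU): [E X P R F]
  16. access P: HIT. Cache (LRU->MRU): [E X R F P]
  17. access P: HIT. Cache (LRU->MRU): [E X R F P]
  18. access P: HIT. Cache (LRU->MRU): [E X R F P]
  19. access P: HIT. Cache (LRU->MRU): [E X R F P]
  20. access P: HIT. Cache (LRU->MRU): [E X R F P]
  21. access R: HIT. Cache (LRU->MRU): [E X F P R]
  22. access P: HIT. Cache (LRU->MRU): [E X F R P]
  23. access P: HIT. Cache (LRU->MRU): [E X F R P]
  24. access P: HIT. Cache (LRU->MRU): [E X F R P]
  25. access X: HIT. Cache (LRU->MRU): [E F R P X]
  26. access P: HIT. Cache (LRU->MRU): [E F R X P]
  27. access O: MISS. Cache (LRU->MRU): [E F R X P O]
  28. access R: HIT. Cache (LRU->MRU): [E F X P O R]
  29. access P: HIT. Cache (LRU->MRU): [E F X O R P]
  30. access P: HIT. Cache (LRU->MRU): [E F X O R P]
  31. access R: HIT. Cache (LRU->MRU): [E F X O P R]
  32. access R: HIT. Cache (LRU->MRU): [E F X O P R]
  33. access R: HIT. Cache (LRU->MRU): [E F X O P R]
  34. access R: HIT. Cache (LRU->MRU): [E F X O P R]
  35. access X: HIT. Cache (LRU->MRU): [E F O P R X]
  36. access O: HIT. Cache (LRU->MRU): [E F P R X O]
  37. access R: HIT. Cache (LRU->MRU): [E F P X O R]
  38. access X: HIT. Cache (LRU->MRU): [E F P O R X]
  39. access R: HIT. Cache (LRU->MRU): [E F P O X R]
  40. access R: HIT. Cache (LRU->MRU): [E F P O X R]
  41. access W: MISS. Cache (LRU->MRU): [E F P O X R W]
  42. access P: HIT. Cache (LRU->MRU): [E F O X R W P]
  43. access T: MISS. Cache (LRU->MRU): [E F O X R W P T]
  44. access E: HIT. Cache (LRU->MRU): [F O X R W P T E]
  45. access F: HIT. Cache (LRU->MRU): [O X R W P T E F]
  46. access K: MISS, evict O. Cache (LRU->MRU): [X R W P T E F K]
Total: 37 hits, 9 misses, 1 evictions

Answer: E F K P R T W X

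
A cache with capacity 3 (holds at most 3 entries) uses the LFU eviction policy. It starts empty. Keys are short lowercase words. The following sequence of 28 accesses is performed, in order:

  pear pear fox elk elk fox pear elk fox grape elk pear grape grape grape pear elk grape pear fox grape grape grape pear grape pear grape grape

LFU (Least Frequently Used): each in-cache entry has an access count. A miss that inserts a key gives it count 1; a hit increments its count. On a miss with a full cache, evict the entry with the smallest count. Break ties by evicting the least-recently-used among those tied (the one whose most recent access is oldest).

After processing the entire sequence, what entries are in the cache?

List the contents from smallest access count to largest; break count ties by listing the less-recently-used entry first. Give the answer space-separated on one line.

LFU simulation (capacity=3):
  1. access pear: MISS. Cache: [pear(c=1)]
  2. access pear: HIT, count now 2. Cache: [pear(c=2)]
  3. access fox: MISS. Cache: [fox(c=1) pear(c=2)]
  4. access elk: MISS. Cache: [fox(c=1) elk(c=1) pear(c=2)]
  5. access elk: HIT, count now 2. Cache: [fox(c=1) pear(c=2) elk(c=2)]
  6. access fox: HIT, count now 2. Cache: [pear(c=2) elk(c=2) fox(c=2)]
  7. access pear: HIT, count now 3. Cache: [elk(c=2) fox(c=2) pear(c=3)]
  8. access elk: HIT, count now 3. Cache: [fox(c=2) pear(c=3) elk(c=3)]
  9. access fox: HIT, count now 3. Cache: [pear(c=3) elk(c=3) fox(c=3)]
  10. access grape: MISS, evict pear(c=3). Cache: [grape(c=1) elk(c=3) fox(c=3)]
  11. access elk: HIT, count now 4. Cache: [grape(c=1) fox(c=3) elk(c=4)]
  12. access pear: MISS, evict grape(c=1). Cache: [pear(c=1) fox(c=3) elk(c=4)]
  13. access grape: MISS, evict pear(c=1). Cache: [grape(c=1) fox(c=3) elk(c=4)]
  14. access grape: HIT, count now 2. Cache: [grape(c=2) fox(c=3) elk(c=4)]
  15. access grape: HIT, count now 3. Cache: [fox(c=3) grape(c=3) elk(c=4)]
  16. access pear: MISS, evict fox(c=3). Cache: [pear(c=1) grape(c=3) elk(c=4)]
  17. access elk: HIT, count now 5. Cache: [pear(c=1) grape(c=3) elk(c=5)]
  18. access grape: HIT, count now 4. Cache: [pear(c=1) grape(c=4) elk(c=5)]
  19. access pear: HIT, count now 2. Cache: [pear(c=2) grape(c=4) elk(c=5)]
  20. access fox: MISS, evict pear(c=2). Cache: [fox(c=1) grape(c=4) elk(c=5)]
  21. access grape: HIT, count now 5. Cache: [fox(c=1) elk(c=5) grape(c=5)]
  22. access grape: HIT, count now 6. Cache: [fox(c=1) elk(c=5) grape(c=6)]
  23. access grape: HIT, count now 7. Cache: [fox(c=1) elk(c=5) grape(c=7)]
  24. access pear: MISS, evict fox(c=1). Cache: [pear(c=1) elk(c=5) grape(c=7)]
  25. access grape: HIT, count now 8. Cache: [pear(c=1) elk(c=5) grape(c=8)]
  26. access pear: HIT, count now 2. Cache: [pear(c=2) elk(c=5) grape(c=8)]
  27. access grape: HIT, count now 9. Cache: [pear(c=2) elk(c=5) grape(c=9)]
  28. access grape: HIT, count now 10. Cache: [pear(c=2) elk(c=5) grape(c=10)]
Total: 19 hits, 9 misses, 6 evictions

Answer: pear elk grape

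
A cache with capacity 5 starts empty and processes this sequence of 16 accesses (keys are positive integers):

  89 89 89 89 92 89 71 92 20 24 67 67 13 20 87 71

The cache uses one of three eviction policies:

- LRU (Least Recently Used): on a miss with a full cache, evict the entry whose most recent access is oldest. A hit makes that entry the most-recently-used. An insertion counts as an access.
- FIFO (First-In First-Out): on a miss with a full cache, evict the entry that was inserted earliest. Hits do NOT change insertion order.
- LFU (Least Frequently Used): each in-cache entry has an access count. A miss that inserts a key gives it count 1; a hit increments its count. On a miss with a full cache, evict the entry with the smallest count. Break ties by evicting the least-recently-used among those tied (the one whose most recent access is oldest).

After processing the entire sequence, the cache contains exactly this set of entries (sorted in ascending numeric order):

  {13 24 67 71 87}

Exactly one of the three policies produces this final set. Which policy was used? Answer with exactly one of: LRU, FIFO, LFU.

Answer: FIFO

Derivation:
Simulating under each policy and comparing final sets:
  LRU: final set = {13 20 67 71 87} -> differs
  FIFO: final set = {13 24 67 71 87} -> MATCHES target
  LFU: final set = {67 71 87 89 92} -> differs
Only FIFO produces the target set.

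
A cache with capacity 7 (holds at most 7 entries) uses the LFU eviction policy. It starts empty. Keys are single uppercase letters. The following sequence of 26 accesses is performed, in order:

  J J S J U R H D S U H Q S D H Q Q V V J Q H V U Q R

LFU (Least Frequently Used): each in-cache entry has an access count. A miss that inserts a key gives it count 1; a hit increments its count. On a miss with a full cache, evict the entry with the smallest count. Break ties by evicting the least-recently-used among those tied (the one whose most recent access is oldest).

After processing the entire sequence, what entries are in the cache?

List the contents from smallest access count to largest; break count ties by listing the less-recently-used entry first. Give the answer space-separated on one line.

LFU simulation (capacity=7):
  1. access J: MISS. Cache: [J(c=1)]
  2. access J: HIT, count now 2. Cache: [J(c=2)]
  3. access S: MISS. Cache: [S(c=1) J(c=2)]
  4. access J: HIT, count now 3. Cache: [S(c=1) J(c=3)]
  5. access U: MISS. Cache: [S(c=1) U(c=1) J(c=3)]
  6. access R: MISS. Cache: [S(c=1) U(c=1) R(c=1) J(c=3)]
  7. access H: MISS. Cache: [S(c=1) U(c=1) R(c=1) H(c=1) J(c=3)]
  8. access D: MISS. Cache: [S(c=1) U(c=1) R(c=1) H(c=1) D(c=1) J(c=3)]
  9. access S: HIT, count now 2. Cache: [U(c=1) R(c=1) H(c=1) D(c=1) S(c=2) J(c=3)]
  10. access U: HIT, count now 2. Cache: [R(c=1) H(c=1) D(c=1) S(c=2) U(c=2) J(c=3)]
  11. access H: HIT, count now 2. Cache: [R(c=1) D(c=1) S(c=2) U(c=2) H(c=2) J(c=3)]
  12. access Q: MISS. Cache: [R(c=1) D(c=1) Q(c=1) S(c=2) U(c=2) H(c=2) J(c=3)]
  13. access S: HIT, count now 3. Cache: [R(c=1) D(c=1) Q(c=1) U(c=2) H(c=2) J(c=3) S(c=3)]
  14. access D: HIT, count now 2. Cache: [R(c=1) Q(c=1) U(c=2) H(c=2) D(c=2) J(c=3) S(c=3)]
  15. access H: HIT, count now 3. Cache: [R(c=1) Q(c=1) U(c=2) D(c=2) J(c=3) S(c=3) H(c=3)]
  16. access Q: HIT, count now 2. Cache: [R(c=1) U(c=2) D(c=2) Q(c=2) J(c=3) S(c=3) H(c=3)]
  17. access Q: HIT, count now 3. Cache: [R(c=1) U(c=2) D(c=2) J(c=3) S(c=3) H(c=3) Q(c=3)]
  18. access V: MISS, evict R(c=1). Cache: [V(c=1) U(c=2) D(c=2) J(c=3) S(c=3) H(c=3) Q(c=3)]
  19. access V: HIT, count now 2. Cache: [U(c=2) D(c=2) V(c=2) J(c=3) S(c=3) H(c=3) Q(c=3)]
  20. access J: HIT, count now 4. Cache: [U(c=2) D(c=2) V(c=2) S(c=3) H(c=3) Q(c=3) J(c=4)]
  21. access Q: HIT, count now 4. Cache: [U(c=2) D(c=2) V(c=2) S(c=3) H(c=3) J(c=4) Q(c=4)]
  22. access H: HIT, count now 4. Cache: [U(c=2) D(c=2) V(c=2) S(c=3) J(c=4) Q(c=4) H(c=4)]
  23. access V: HIT, count now 3. Cache: [U(c=2) D(c=2) S(c=3) V(c=3) J(c=4) Q(c=4) H(c=4)]
  24. access U: HIT, count now 3. Cache: [D(c=2) S(c=3) V(c=3) U(c=3) J(c=4) Q(c=4) H(c=4)]
  25. access Q: HIT, count now 5. Cache: [D(c=2) S(c=3) V(c=3) U(c=3) J(c=4) H(c=4) Q(c=5)]
  26. access R: MISS, evict D(c=2). Cache: [R(c=1) S(c=3) V(c=3) U(c=3) J(c=4) H(c=4) Q(c=5)]
Total: 17 hits, 9 misses, 2 evictions

Answer: R S V U J H Q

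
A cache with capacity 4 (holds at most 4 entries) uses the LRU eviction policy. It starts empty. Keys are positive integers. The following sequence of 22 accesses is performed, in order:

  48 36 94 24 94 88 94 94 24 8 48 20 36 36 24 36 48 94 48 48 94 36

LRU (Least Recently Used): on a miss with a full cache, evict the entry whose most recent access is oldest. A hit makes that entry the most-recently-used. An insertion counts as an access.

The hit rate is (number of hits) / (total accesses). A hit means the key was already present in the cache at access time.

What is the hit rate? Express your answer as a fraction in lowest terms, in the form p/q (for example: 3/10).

LRU simulation (capacity=4):
  1. access 48: MISS. Cache (LRU->MRU): [48]
  2. access 36: MISS. Cache (LRU->MRU): [48 36]
  3. access 94: MISS. Cache (LRU->MRU): [48 36 94]
  4. access 24: MISS. Cache (LRU->MRU): [48 36 94 24]
  5. access 94: HIT. Cache (LRU->MRU): [48 36 24 94]
  6. access 88: MISS, evict 48. Cache (LRU->MRU): [36 24 94 88]
  7. access 94: HIT. Cache (LRU->MRU): [36 24 88 94]
  8. access 94: HIT. Cache (LRU->MRU): [36 24 88 94]
  9. access 24: HIT. Cache (LRU->MRU): [36 88 94 24]
  10. access 8: MISS, evict 36. Cache (LRU->MRU): [88 94 24 8]
  11. access 48: MISS, evict 88. Cache (LRU->MRU): [94 24 8 48]
  12. access 20: MISS, evict 94. Cache (LRU->MRU): [24 8 48 20]
  13. access 36: MISS, evict 24. Cache (LRU->MRU): [8 48 20 36]
  14. access 36: HIT. Cache (LRU->MRU): [8 48 20 36]
  15. access 24: MISS, evict 8. Cache (LRU->MRU): [48 20 36 24]
  16. access 36: HIT. Cache (LRU->MRU): [48 20 24 36]
  17. access 48: HIT. Cache (LRU->MRU): [20 24 36 48]
  18. access 94: MISS, evict 20. Cache (LRU->MRU): [24 36 48 94]
  19. access 48: HIT. Cache (LRU->MRU): [24 36 94 48]
  20. access 48: HIT. Cache (LRU->MRU): [24 36 94 48]
  21. access 94: HIT. Cache (LRU->MRU): [24 36 48 94]
  22. access 36: HIT. Cache (LRU->MRU): [24 48 94 36]
Total: 11 hits, 11 misses, 7 evictions

Hit rate = 11/22 = 1/2

Answer: 1/2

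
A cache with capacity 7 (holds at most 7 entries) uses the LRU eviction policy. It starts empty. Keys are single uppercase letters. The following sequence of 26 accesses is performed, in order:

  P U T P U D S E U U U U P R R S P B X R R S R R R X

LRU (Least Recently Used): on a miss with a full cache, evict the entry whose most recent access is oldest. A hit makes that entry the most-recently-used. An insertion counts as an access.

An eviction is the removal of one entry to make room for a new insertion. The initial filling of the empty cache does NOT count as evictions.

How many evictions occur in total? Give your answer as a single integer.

Answer: 2

Derivation:
LRU simulation (capacity=7):
  1. access P: MISS. Cache (LRU->MRU): [P]
  2. access U: MISS. Cache (LRU->MRU): [P U]
  3. access T: MISS. Cache (LRU->MRU): [P U T]
  4. access P: HIT. Cache (LRU->MRU): [U T P]
  5. access U: HIT. Cache (LRU->MRU): [T P U]
  6. access D: MISS. Cache (LRU->MRU): [T P U D]
  7. access S: MISS. Cache (LRU->MRU): [T P U D S]
  8. access E: MISS. Cache (LRU->MRU): [T P U D S E]
  9. access U: HIT. Cache (LRU->MRU): [T P D S E U]
  10. access U: HIT. Cache (LRU->MRU): [T P D S E U]
  11. access U: HIT. Cache (LRU->MRU): [T P D S E U]
  12. access U: HIT. Cache (LRU->MRU): [T P D S E U]
  13. access P: HIT. Cache (LRU->MRU): [T D S E U P]
  14. access R: MISS. Cache (LRU->MRU): [T D S E U P R]
  15. access R: HIT. Cache (LRU->MRU): [T D S E U P R]
  16. access S: HIT. Cache (LRU->MRU): [T D E U P R S]
  17. access P: HIT. Cache (LRU->MRU): [T D E U R S P]
  18. access B: MISS, evict T. Cache (LRU->MRU): [D E U R S P B]
  19. access X: MISS, evict D. Cache (LRU->MRU): [E U R S P B X]
  20. access R: HIT. Cache (LRU->MRU): [E U S P B X R]
  21. access R: HIT. Cache (LRU->MRU): [E U S P B X R]
  22. access S: HIT. Cache (LRU->MRU): [E U P B X R S]
  23. access R: HIT. Cache (LRU->MRU): [E U P B X S R]
  24. access R: HIT. Cache (LRU->MRU): [E U P B X S R]
  25. access R: HIT. Cache (LRU->MRU): [E U P B X S R]
  26. access X: HIT. Cache (LRU->MRU): [E U P B S R X]
Total: 17 hits, 9 misses, 2 evictions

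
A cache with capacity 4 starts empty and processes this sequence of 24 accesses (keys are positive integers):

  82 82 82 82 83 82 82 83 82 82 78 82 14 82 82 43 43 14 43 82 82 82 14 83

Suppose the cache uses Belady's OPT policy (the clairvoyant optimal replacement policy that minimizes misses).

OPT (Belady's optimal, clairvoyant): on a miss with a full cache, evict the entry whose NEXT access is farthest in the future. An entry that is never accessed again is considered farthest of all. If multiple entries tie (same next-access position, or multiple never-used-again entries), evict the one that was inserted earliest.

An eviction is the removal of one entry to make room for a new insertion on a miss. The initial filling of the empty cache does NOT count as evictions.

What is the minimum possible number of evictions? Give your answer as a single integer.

Answer: 1

Derivation:
OPT (Belady) simulation (capacity=4):
  1. access 82: MISS. Cache: [82]
  2. access 82: HIT. Next use of 82: step 3. Cache: [82]
  3. access 82: HIT. Next use of 82: step 4. Cache: [82]
  4. access 82: HIT. Next use of 82: step 6. Cache: [82]
  5. access 83: MISS. Cache: [82 83]
  6. access 82: HIT. Next use of 82: step 7. Cache: [82 83]
  7. access 82: HIT. Next use of 82: step 9. Cache: [82 83]
  8. access 83: HIT. Next use of 83: step 24. Cache: [82 83]
  9. access 82: HIT. Next use of 82: step 10. Cache: [82 83]
  10. access 82: HIT. Next use of 82: step 12. Cache: [82 83]
  11. access 78: MISS. Cache: [82 83 78]
  12. access 82: HIT. Next use of 82: step 14. Cache: [82 83 78]
  13. access 14: MISS. Cache: [82 83 78 14]
  14. access 82: HIT. Next use of 82: step 15. Cache: [82 83 78 14]
  15. access 82: HIT. Next use of 82: step 20. Cache: [82 83 78 14]
  16. access 43: MISS, evict 78 (next use: never). Cache: [82 83 14 43]
  17. access 43: HIT. Next use of 43: step 19. Cache: [82 83 14 43]
  18. access 14: HIT. Next use of 14: step 23. Cache: [82 83 14 43]
  19. access 43: HIT. Next use of 43: never. Cache: [82 83 14 43]
  20. access 82: HIT. Next use of 82: step 21. Cache: [82 83 14 43]
  21. access 82: HIT. Next use of 82: step 22. Cache: [82 83 14 43]
  22. access 82: HIT. Next use of 82: never. Cache: [82 83 14 43]
  23. access 14: HIT. Next use of 14: never. Cache: [82 83 14 43]
  24. access 83: HIT. Next use of 83: never. Cache: [82 83 14 43]
Total: 19 hits, 5 misses, 1 evictions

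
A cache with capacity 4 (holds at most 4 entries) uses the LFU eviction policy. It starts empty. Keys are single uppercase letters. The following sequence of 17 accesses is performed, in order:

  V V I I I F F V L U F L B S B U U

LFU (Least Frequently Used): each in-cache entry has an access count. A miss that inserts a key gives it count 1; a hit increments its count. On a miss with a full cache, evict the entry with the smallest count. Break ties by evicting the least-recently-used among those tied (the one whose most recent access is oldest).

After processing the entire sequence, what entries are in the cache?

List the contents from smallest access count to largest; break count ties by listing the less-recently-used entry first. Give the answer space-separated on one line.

Answer: U I V F

Derivation:
LFU simulation (capacity=4):
  1. access V: MISS. Cache: [V(c=1)]
  2. access V: HIT, count now 2. Cache: [V(c=2)]
  3. access I: MISS. Cache: [I(c=1) V(c=2)]
  4. access I: HIT, count now 2. Cache: [V(c=2) I(c=2)]
  5. access I: HIT, count now 3. Cache: [V(c=2) I(c=3)]
  6. access F: MISS. Cache: [F(c=1) V(c=2) I(c=3)]
  7. access F: HIT, count now 2. Cache: [V(c=2) F(c=2) I(c=3)]
  8. access V: HIT, count now 3. Cache: [F(c=2) I(c=3) V(c=3)]
  9. access L: MISS. Cache: [L(c=1) F(c=2) I(c=3) V(c=3)]
  10. access U: MISS, evict L(c=1). Cache: [U(c=1) F(c=2) I(c=3) V(c=3)]
  11. access F: HIT, count now 3. Cache: [U(c=1) I(c=3) V(c=3) F(c=3)]
  12. access L: MISS, evict U(c=1). Cache: [L(c=1) I(c=3) V(c=3) F(c=3)]
  13. access B: MISS, evict L(c=1). Cache: [B(c=1) I(c=3) V(c=3) F(c=3)]
  14. access S: MISS, evict B(c=1). Cache: [S(c=1) I(c=3) V(c=3) F(c=3)]
  15. access B: MISS, evict S(c=1). Cache: [B(c=1) I(c=3) V(c=3) F(c=3)]
  16. access U: MISS, evict B(c=1). Cache: [U(c=1) I(c=3) V(c=3) F(c=3)]
  17. access U: HIT, count now 2. Cache: [U(c=2) I(c=3) V(c=3) F(c=3)]
Total: 7 hits, 10 misses, 6 evictions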